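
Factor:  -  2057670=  - 2^1*3^3* 5^1*7621^1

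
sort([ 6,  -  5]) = [ - 5,  6 ]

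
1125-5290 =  - 4165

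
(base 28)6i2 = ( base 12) 3022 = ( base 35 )48U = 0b1010001011010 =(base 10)5210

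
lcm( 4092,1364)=4092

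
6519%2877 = 765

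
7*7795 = 54565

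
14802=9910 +4892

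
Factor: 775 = 5^2*  31^1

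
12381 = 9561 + 2820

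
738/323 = 2+92/323= 2.28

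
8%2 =0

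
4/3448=1/862 = 0.00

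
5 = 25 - 20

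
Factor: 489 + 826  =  5^1*263^1 = 1315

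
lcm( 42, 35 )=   210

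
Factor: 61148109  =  3^1*11^1*1852973^1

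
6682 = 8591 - 1909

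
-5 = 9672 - 9677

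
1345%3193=1345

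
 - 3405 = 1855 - 5260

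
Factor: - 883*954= -2^1*3^2*53^1 * 883^1=- 842382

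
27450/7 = 3921+3/7 =3921.43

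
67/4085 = 67/4085 = 0.02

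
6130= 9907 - 3777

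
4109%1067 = 908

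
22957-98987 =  - 76030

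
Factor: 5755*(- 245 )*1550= - 2^1*5^4*7^2*31^1*1151^1 = - 2185461250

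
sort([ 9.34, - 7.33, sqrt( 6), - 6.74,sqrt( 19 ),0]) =[ - 7.33, - 6.74,0,sqrt( 6), sqrt( 19) , 9.34 ] 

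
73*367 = 26791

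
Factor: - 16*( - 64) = 1024 =2^10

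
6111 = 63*97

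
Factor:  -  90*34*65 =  - 2^2*3^2*5^2 * 13^1*17^1=- 198900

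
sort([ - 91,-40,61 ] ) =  [-91, - 40,61]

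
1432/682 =2 + 34/341 = 2.10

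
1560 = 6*260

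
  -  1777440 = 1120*( - 1587)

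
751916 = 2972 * 253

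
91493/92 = 91493/92 = 994.49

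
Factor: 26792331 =3^1 *1109^1*8053^1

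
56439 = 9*6271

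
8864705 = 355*24971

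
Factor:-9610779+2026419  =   - 2^3 *3^1*5^1*7^1*9029^1 =- 7584360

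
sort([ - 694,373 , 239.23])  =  [  -  694,239.23,  373 ]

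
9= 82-73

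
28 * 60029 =1680812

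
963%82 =61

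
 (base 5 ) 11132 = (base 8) 1430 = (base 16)318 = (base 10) 792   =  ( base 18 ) 280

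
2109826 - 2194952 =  - 85126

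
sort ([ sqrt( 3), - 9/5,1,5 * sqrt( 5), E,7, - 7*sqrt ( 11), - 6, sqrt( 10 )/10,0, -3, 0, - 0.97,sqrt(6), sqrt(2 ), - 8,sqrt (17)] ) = [ - 7 * sqrt(11), - 8, - 6,-3  , - 9/5, - 0.97,  0,0,sqrt( 10 )/10, 1,sqrt( 2), sqrt(3 ),sqrt (6 ) , E , sqrt( 17 ), 7,5 * sqrt (5)]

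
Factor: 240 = 2^4*3^1*5^1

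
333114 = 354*941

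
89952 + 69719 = 159671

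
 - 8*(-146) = 1168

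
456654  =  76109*6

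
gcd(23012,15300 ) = 4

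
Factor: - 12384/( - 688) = 18 = 2^1*3^2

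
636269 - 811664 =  - 175395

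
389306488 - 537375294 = -148068806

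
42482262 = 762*55751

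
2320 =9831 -7511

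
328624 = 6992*47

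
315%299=16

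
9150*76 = 695400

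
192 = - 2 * (-96 ) 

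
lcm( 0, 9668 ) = 0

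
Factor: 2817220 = 2^2*5^1*7^1 *20123^1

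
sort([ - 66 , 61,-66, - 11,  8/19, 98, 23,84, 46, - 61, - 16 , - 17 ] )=[ - 66, - 66, - 61,-17,-16,-11, 8/19,23,46,61 , 84, 98]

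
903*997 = 900291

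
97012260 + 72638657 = 169650917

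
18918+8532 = 27450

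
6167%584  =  327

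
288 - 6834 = -6546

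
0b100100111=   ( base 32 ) 97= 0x127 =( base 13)199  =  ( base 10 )295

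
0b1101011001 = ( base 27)14K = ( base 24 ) 1bh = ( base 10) 857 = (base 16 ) 359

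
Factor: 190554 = 2^1*3^1*7^1*13^1*349^1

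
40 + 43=83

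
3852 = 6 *642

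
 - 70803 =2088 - 72891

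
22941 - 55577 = - 32636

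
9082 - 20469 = -11387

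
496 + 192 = 688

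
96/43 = 2 + 10/43 = 2.23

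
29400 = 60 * 490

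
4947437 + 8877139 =13824576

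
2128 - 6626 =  - 4498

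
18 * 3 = 54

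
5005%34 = 7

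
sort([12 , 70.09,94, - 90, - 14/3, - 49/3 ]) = [ - 90,-49/3,-14/3, 12,70.09 , 94 ] 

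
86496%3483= 2904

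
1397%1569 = 1397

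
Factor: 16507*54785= 5^1*17^1* 971^1*10957^1 = 904335995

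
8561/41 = 8561/41 = 208.80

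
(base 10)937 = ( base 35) QR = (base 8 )1651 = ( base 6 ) 4201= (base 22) 1kd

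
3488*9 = 31392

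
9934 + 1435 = 11369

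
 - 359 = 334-693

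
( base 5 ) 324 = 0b1011001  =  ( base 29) 32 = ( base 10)89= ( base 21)45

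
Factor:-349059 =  - 3^1 * 307^1*379^1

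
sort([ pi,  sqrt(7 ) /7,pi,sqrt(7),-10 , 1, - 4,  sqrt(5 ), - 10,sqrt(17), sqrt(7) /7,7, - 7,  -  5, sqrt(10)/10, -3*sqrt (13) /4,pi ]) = [ - 10,-10,-7,-5,  -  4, - 3*sqrt ( 13)/4 , sqrt(10) /10,sqrt( 7 )/7,sqrt(7) /7,1,sqrt(5), sqrt(7 ), pi,pi,  pi,sqrt( 17 ),7]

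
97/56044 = 97/56044 = 0.00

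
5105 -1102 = 4003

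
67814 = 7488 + 60326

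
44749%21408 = 1933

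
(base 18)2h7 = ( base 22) 1LF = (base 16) 3c1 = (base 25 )1db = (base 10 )961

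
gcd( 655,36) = 1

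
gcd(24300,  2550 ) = 150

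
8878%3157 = 2564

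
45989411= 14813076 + 31176335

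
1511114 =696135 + 814979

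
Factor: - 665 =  - 5^1*7^1*19^1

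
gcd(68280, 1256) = 8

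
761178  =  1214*627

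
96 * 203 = 19488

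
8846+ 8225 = 17071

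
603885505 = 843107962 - 239222457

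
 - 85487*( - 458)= 39153046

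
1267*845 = 1070615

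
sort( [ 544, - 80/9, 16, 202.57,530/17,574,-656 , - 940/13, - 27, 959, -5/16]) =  [ - 656, - 940/13, - 27,  -  80/9, - 5/16 , 16,530/17, 202.57, 544, 574, 959]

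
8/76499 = 8/76499 = 0.00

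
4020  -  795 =3225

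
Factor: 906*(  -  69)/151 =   -  414 = -  2^1*3^2*23^1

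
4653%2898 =1755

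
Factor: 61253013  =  3^1*197^1*103643^1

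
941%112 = 45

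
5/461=5/461 =0.01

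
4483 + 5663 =10146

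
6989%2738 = 1513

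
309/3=103= 103.00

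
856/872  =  107/109 = 0.98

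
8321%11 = 5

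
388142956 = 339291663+48851293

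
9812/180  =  2453/45  =  54.51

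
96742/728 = 48371/364 = 132.89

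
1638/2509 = 126/193 = 0.65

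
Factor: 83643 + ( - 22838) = 60805 = 5^1*12161^1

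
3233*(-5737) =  - 18547721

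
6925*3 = 20775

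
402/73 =5 + 37/73 =5.51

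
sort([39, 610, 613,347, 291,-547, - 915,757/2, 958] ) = [ - 915, - 547, 39,291, 347, 757/2, 610, 613,958]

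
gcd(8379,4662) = 63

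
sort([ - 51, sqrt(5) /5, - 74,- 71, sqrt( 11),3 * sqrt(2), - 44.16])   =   [  -  74, - 71, - 51, - 44.16, sqrt( 5) /5 , sqrt( 11), 3*sqrt( 2)]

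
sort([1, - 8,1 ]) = [ - 8, 1, 1]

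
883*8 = 7064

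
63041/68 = 927 + 5/68 = 927.07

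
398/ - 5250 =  - 199/2625 = -0.08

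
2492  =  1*2492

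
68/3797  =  68/3797=0.02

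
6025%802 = 411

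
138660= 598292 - 459632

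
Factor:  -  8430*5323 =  - 44872890   =  - 2^1*3^1*5^1*281^1 * 5323^1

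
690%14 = 4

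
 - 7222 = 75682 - 82904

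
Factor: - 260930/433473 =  -2^1 * 3^(-1 ) * 5^1 * 31^ ( -1 )* 59^( - 1 )*79^ (-1) * 97^1 * 269^1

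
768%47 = 16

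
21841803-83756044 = - 61914241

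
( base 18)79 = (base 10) 135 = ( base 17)7g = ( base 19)72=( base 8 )207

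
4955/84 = 58 + 83/84 = 58.99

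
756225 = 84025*9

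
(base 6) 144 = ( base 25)2e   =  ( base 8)100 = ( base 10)64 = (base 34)1u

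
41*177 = 7257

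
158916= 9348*17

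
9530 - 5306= 4224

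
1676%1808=1676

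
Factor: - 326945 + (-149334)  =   - 476279= - 476279^1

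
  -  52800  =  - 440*120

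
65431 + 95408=160839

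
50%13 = 11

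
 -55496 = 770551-826047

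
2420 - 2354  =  66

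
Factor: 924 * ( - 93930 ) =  - 2^3*3^2 * 5^1*7^1* 11^1*31^1 *101^1= -86791320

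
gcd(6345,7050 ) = 705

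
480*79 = 37920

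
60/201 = 20/67=0.30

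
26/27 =26/27=0.96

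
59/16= 59/16 = 3.69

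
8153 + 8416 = 16569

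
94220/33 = 2855+5/33 = 2855.15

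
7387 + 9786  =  17173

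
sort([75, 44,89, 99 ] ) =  [ 44,75,89, 99 ] 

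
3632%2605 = 1027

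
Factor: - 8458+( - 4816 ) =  - 13274 = - 2^1*6637^1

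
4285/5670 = 857/1134 = 0.76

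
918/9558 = 17/177 = 0.10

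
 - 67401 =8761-76162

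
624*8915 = 5562960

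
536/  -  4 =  - 134/1 = - 134.00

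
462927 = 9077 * 51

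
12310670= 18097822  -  5787152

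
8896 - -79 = 8975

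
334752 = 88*3804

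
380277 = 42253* 9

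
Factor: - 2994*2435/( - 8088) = 2^( - 2)*5^1 * 337^(- 1 )* 487^1*499^1 = 1215065/1348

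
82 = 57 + 25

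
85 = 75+10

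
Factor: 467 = 467^1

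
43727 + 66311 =110038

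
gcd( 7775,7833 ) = 1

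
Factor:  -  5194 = -2^1*7^2*53^1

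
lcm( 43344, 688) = 43344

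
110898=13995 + 96903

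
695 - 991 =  - 296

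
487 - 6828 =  - 6341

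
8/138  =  4/69 =0.06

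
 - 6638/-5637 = 1 + 1001/5637 = 1.18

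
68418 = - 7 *(-9774)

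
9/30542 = 9/30542 = 0.00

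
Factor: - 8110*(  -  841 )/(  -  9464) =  - 3410255/4732=- 2^(-2)*5^1*7^( - 1) * 13^ (-2)*29^2*811^1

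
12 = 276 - 264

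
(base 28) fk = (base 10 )440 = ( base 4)12320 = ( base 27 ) G8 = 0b110111000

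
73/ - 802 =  - 1 + 729/802  =  - 0.09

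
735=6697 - 5962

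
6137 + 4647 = 10784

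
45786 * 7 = 320502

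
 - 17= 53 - 70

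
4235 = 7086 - 2851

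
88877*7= 622139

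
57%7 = 1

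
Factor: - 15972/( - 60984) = 2^( - 1 )  *  3^( - 1 )*7^( - 1)*11^1= 11/42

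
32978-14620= 18358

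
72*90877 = 6543144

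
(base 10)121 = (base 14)89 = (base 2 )1111001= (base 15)81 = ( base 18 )6d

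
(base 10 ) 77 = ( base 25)32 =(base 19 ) 41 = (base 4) 1031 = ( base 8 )115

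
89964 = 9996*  9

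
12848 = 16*803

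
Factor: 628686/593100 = 2^( - 1)*5^( - 2) * 53^1 = 53/50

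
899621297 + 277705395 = 1177326692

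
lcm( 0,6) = 0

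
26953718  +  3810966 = 30764684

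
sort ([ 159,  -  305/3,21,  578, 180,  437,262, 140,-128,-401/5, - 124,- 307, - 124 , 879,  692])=[ - 307,-128,  -  124, - 124, - 305/3 ,  -  401/5,21,140,159,180,262,437,  578,692 , 879] 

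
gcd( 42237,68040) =9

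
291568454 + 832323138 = 1123891592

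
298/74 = 4 + 1/37 =4.03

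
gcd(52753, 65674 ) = 1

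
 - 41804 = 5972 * ( - 7 )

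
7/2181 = 7/2181=0.00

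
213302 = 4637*46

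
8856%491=18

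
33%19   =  14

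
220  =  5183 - 4963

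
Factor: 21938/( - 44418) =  - 10969/22209 = - 3^( - 1)*7^1*11^(  -  1) * 673^( - 1)*1567^1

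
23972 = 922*26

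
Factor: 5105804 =2^2*11^1*116041^1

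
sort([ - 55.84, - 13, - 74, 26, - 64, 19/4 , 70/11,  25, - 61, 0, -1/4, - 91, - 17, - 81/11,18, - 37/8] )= [-91, - 74,  -  64, - 61, -55.84, - 17, - 13, - 81/11, - 37/8, - 1/4 , 0, 19/4, 70/11, 18, 25,26]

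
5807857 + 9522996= 15330853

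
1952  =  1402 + 550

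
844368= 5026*168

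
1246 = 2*623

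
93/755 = 93/755 = 0.12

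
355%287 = 68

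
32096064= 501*64064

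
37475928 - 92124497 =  - 54648569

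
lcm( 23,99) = 2277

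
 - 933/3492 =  - 1+853/1164 = - 0.27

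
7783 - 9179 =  - 1396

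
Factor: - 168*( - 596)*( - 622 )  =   - 2^6*3^1*7^1*149^1 * 311^1 = -62279616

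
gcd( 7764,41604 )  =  12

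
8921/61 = 146+15/61 = 146.25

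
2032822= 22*92401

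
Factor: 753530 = 2^1*5^1*75353^1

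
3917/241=3917/241 = 16.25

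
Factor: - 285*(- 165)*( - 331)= - 15565275 = - 3^2  *  5^2* 11^1 * 19^1 * 331^1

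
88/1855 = 88/1855 =0.05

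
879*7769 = 6828951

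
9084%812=152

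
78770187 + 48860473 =127630660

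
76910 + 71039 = 147949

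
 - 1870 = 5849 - 7719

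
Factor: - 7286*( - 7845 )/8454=5^1 * 523^1*1409^( - 1 ) * 3643^1 = 9526445/1409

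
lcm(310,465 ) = 930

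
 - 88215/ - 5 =17643/1 =17643.00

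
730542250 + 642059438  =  1372601688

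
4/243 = 4/243 = 0.02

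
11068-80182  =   - 69114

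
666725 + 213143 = 879868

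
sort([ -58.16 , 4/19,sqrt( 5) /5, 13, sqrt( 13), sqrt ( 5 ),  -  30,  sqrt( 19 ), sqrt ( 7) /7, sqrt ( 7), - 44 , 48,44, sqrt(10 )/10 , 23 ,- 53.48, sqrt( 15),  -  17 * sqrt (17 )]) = [ -17*sqrt( 17), -58.16, - 53.48, - 44, - 30 , 4/19  ,  sqrt (10) /10, sqrt (7) /7,sqrt(5) /5, sqrt( 5 ), sqrt(7),sqrt( 13),sqrt(15),sqrt ( 19),13, 23 , 44, 48 ]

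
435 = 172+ 263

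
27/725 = 27/725 = 0.04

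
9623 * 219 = 2107437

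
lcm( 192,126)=4032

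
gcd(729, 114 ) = 3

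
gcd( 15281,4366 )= 2183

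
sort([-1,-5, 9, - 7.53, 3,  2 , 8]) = [ -7.53,-5, - 1 , 2,  3, 8,9 ] 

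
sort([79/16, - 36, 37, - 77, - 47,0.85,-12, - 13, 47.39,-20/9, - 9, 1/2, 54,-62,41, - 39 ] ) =[  -  77, - 62, - 47 ,-39, - 36, - 13, - 12, - 9,-20/9, 1/2, 0.85,79/16, 37,41, 47.39, 54]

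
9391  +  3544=12935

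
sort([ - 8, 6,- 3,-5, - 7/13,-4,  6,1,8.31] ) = [ - 8, - 5, - 4 , - 3, - 7/13,1, 6,6,8.31]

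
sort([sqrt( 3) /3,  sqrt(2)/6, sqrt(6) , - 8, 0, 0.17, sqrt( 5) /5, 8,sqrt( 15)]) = [ - 8,0, 0.17, sqrt(2)/6, sqrt( 5 ) /5, sqrt(3)/3 , sqrt( 6), sqrt(15 ), 8] 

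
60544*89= 5388416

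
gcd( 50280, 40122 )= 6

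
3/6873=1/2291=0.00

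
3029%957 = 158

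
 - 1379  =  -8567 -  - 7188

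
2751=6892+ - 4141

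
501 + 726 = 1227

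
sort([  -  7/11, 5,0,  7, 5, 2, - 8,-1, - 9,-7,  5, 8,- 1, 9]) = [ - 9,-8,-7, -1, - 1, - 7/11, 0,2, 5 , 5, 5, 7, 8, 9 ] 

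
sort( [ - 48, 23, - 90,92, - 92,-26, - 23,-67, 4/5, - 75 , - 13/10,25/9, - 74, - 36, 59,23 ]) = [ - 92, - 90, - 75, - 74, - 67, - 48,  -  36, - 26,  -  23, - 13/10,4/5,25/9,23,23, 59,92]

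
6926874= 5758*1203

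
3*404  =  1212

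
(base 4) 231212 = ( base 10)2918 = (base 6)21302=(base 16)b66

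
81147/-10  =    -  8115 + 3/10 = -8114.70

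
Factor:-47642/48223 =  -2^1*  41^1*83^(- 1 ) = - 82/83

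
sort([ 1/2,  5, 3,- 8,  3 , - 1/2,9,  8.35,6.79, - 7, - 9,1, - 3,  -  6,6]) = [ - 9,-8, - 7, - 6, - 3, - 1/2, 1/2 , 1,3,  3,5, 6, 6.79, 8.35,  9 ] 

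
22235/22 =1010 + 15/22 = 1010.68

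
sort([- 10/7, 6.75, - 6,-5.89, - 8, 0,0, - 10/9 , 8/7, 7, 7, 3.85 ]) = [  -  8  , - 6, - 5.89, - 10/7 , -10/9, 0, 0, 8/7, 3.85, 6.75, 7, 7]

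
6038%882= 746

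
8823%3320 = 2183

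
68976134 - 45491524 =23484610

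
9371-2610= 6761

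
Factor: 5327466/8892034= 2663733/4446017 = 3^1*503^( - 1)*8839^ ( - 1)*887911^1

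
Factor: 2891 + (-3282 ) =- 391 = - 17^1*23^1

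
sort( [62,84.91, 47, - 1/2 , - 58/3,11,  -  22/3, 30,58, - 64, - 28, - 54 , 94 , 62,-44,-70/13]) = [ - 64,  -  54, - 44, - 28 , - 58/3,- 22/3 ,  -  70/13, - 1/2, 11, 30, 47, 58,  62,62, 84.91, 94 ]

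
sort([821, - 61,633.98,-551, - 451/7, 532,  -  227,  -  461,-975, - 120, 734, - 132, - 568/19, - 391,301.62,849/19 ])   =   [ - 975, - 551, - 461, - 391 ,-227, - 132,- 120,-451/7, - 61, - 568/19 , 849/19 , 301.62, 532,633.98,734,821]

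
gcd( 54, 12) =6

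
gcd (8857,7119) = 1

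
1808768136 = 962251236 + 846516900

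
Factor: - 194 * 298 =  - 2^2*97^1*149^1=   - 57812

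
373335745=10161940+363173805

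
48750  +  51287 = 100037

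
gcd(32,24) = 8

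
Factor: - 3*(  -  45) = 135  =  3^3*5^1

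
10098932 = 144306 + 9954626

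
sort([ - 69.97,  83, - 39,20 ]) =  [  -  69.97, - 39,20, 83]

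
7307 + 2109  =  9416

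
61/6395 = 61/6395 = 0.01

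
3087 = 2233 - -854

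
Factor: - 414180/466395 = - 468/527 = - 2^2*3^2  *  13^1*17^( - 1)*31^( - 1 )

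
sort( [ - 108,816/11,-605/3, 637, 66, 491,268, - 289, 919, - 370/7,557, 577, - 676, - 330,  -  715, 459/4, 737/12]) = [-715, - 676, - 330, - 289, - 605/3, - 108, - 370/7, 737/12 , 66,816/11,459/4, 268,491, 557,577, 637,919 ]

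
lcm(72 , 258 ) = 3096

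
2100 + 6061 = 8161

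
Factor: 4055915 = 5^1 *811183^1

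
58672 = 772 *76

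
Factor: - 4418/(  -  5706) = 2209/2853 = 3^ ( - 2 )*47^2*317^( - 1) 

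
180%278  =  180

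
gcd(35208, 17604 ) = 17604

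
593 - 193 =400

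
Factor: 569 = 569^1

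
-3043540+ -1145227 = -4188767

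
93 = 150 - 57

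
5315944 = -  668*( - 7958 ) 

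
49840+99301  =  149141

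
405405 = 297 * 1365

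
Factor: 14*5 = 70 = 2^1 * 5^1*7^1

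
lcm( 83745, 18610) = 167490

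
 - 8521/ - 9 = 8521/9 = 946.78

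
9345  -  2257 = 7088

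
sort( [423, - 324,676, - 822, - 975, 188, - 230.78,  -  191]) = [ - 975, - 822,-324, - 230.78,- 191, 188, 423, 676 ]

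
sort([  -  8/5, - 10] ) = [ -10, - 8/5] 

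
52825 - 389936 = -337111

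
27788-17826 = 9962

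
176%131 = 45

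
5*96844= 484220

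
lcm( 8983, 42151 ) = 547963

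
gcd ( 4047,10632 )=3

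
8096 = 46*176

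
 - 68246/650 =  - 105+2/325 = - 104.99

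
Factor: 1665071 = 1665071^1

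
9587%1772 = 727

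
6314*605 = 3819970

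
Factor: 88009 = 17^1*31^1 * 167^1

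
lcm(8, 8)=8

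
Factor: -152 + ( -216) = - 2^4*23^1 = - 368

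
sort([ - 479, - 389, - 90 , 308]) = [-479 , -389,-90,308 ] 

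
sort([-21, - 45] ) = [  -  45, - 21]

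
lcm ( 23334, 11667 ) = 23334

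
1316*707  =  930412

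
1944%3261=1944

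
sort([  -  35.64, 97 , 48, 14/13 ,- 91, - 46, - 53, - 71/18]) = [ - 91,  -  53,  -  46, - 35.64,  -  71/18  ,  14/13, 48, 97 ]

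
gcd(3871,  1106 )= 553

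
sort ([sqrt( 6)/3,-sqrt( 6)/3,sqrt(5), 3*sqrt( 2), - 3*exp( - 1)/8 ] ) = [  -  sqrt( 6 ) /3, - 3 * exp(-1 ) /8, sqrt(6) /3, sqrt(5), 3 *sqrt( 2)] 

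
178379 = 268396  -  90017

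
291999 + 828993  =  1120992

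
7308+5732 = 13040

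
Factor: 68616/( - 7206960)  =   -2^( - 1 ) *3^1* 5^(- 1 )*953^1*30029^(-1)  =  - 2859/300290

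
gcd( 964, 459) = 1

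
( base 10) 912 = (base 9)1223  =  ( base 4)32100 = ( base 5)12122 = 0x390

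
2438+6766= 9204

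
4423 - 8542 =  -4119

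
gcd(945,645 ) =15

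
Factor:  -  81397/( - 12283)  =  23^1*71^(-1 ) * 173^( - 1)*3539^1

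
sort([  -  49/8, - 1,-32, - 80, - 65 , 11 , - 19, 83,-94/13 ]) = [- 80, - 65, - 32, - 19, - 94/13, - 49/8 ,-1 , 11,83]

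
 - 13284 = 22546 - 35830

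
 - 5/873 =  -  1 + 868/873   =  -  0.01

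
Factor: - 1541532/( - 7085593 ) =2^2* 3^1*2347^(-1 )*3019^( - 1)*128461^1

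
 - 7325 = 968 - 8293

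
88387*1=88387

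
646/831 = 646/831 = 0.78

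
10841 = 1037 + 9804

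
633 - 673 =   -  40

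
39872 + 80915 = 120787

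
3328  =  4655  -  1327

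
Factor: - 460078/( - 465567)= 2^1*3^( - 1) *311^ ( - 1 )*461^1=922/933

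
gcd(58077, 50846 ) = 1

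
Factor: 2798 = 2^1  *1399^1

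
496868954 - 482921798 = 13947156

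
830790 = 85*9774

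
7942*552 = 4383984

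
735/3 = 245 =245.00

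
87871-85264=2607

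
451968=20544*22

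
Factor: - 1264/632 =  - 2^1 = - 2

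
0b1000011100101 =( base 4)1003211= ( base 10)4325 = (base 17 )eg7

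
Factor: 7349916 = 2^2*3^1*7^1*17^1*5147^1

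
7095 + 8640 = 15735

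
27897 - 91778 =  - 63881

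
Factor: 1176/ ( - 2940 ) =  - 2/5 = - 2^1*5^(- 1 )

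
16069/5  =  16069/5 = 3213.80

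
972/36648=27/1018 = 0.03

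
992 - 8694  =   - 7702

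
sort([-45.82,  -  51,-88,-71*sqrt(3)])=[ - 71*sqrt( 3), - 88, - 51, - 45.82 ]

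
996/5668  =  249/1417 = 0.18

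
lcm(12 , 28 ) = 84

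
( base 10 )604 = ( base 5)4404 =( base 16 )25c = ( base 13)376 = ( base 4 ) 21130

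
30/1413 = 10/471 = 0.02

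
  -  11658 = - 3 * 3886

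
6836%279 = 140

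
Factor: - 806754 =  - 2^1*3^1 *13^1*10343^1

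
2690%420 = 170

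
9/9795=3/3265=0.00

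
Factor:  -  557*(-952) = 2^3 * 7^1 * 17^1*557^1 = 530264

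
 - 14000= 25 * (-560)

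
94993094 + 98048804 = 193041898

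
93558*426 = 39855708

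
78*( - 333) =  - 25974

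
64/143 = 64/143 = 0.45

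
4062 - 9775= -5713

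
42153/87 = 14051/29 = 484.52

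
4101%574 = 83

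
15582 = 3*5194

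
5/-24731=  - 1  +  24726/24731=-  0.00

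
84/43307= 84/43307 = 0.00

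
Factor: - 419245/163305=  - 3^( - 2 )*19^(-1 )*439^1 = - 439/171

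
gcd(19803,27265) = 287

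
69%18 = 15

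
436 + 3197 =3633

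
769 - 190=579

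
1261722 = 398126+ 863596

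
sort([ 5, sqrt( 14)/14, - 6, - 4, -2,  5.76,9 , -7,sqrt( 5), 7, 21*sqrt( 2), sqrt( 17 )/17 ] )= [  -  7, - 6, - 4,-2,sqrt(17)/17, sqrt(14)/14,sqrt(5),5, 5.76, 7, 9,  21*sqrt(2) ] 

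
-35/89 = -1 + 54/89 = - 0.39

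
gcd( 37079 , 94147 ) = 1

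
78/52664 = 39/26332 = 0.00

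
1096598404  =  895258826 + 201339578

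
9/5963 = 9/5963 = 0.00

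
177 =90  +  87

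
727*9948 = 7232196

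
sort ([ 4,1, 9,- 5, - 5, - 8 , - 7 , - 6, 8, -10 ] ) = [ - 10, - 8  , - 7 , -6,- 5, - 5, 1, 4, 8, 9] 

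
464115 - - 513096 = 977211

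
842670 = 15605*54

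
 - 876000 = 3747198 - 4623198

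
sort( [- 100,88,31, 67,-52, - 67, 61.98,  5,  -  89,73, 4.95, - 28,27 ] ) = [ - 100 , - 89, -67, -52, - 28, 4.95, 5, 27 , 31 , 61.98, 67,73, 88]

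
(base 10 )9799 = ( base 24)h07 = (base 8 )23107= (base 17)1GF7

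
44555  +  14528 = 59083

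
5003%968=163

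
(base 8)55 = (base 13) 36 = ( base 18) 29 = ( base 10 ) 45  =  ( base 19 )27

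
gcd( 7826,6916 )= 182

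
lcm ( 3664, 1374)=10992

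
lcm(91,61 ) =5551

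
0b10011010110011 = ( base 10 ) 9907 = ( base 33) 937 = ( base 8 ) 23263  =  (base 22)ka7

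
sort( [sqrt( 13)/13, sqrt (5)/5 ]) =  [sqrt(13) /13,sqrt(5) /5 ]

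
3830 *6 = 22980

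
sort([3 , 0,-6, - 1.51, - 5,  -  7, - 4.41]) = [ - 7 , - 6, - 5, - 4.41, - 1.51,  0,3 ] 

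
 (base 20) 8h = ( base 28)69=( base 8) 261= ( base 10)177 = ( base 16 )b1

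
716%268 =180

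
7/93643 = 7/93643 =0.00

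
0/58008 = 0 = 0.00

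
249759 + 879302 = 1129061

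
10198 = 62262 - 52064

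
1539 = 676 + 863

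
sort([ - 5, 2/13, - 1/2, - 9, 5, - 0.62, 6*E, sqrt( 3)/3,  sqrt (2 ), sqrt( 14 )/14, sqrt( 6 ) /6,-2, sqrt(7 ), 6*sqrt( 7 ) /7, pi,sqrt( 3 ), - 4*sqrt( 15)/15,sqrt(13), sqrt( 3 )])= [ - 9, - 5,-2, - 4 * sqrt(15 ) /15, - 0.62, - 1/2, 2/13, sqrt (14)/14, sqrt( 6)/6, sqrt( 3)/3, sqrt( 2), sqrt( 3 ), sqrt( 3), 6*sqrt( 7) /7, sqrt(7), pi,sqrt(13),5,6 * E ]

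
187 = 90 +97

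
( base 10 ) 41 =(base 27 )1E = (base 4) 221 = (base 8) 51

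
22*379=8338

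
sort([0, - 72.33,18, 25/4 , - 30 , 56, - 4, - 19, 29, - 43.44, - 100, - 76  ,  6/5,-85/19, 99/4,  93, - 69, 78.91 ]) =[-100 , -76,  -  72.33, - 69, - 43.44,-30, - 19,-85/19,-4,0,6/5, 25/4, 18  ,  99/4, 29, 56, 78.91,93]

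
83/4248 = 83/4248 = 0.02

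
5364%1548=720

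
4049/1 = 4049 = 4049.00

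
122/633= 122/633 = 0.19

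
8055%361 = 113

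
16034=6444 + 9590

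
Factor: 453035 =5^1*11^1*8237^1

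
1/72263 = 1/72263 = 0.00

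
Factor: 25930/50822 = 12965/25411= 5^1*2593^1*25411^( -1)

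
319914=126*2539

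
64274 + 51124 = 115398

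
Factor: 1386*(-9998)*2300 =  - 31871624400 = - 2^4*3^2*5^2*7^1*11^1 *23^1 * 4999^1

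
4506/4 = 1126  +  1/2 = 1126.50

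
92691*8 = 741528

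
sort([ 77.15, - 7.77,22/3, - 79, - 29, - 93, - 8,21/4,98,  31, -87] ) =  [ - 93, - 87, - 79,  -  29, - 8,-7.77,21/4, 22/3, 31, 77.15,  98]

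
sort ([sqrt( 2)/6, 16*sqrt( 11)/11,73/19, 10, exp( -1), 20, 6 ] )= [ sqrt( 2) /6, exp(-1)  ,  73/19,  16*sqrt(11 )/11, 6, 10, 20]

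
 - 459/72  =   - 7+5/8 = - 6.38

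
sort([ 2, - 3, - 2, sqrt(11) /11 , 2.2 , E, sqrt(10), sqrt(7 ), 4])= [  -  3, - 2,sqrt(11)/11, 2,2.2, sqrt(7 ),E, sqrt( 10 ),  4 ]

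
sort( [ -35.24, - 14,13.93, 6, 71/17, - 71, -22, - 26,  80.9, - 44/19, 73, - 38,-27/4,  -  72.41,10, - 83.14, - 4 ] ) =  [-83.14,  -  72.41,-71,-38, -35.24, - 26,-22,  -  14, -27/4, - 4, - 44/19,71/17, 6 , 10, 13.93,73, 80.9]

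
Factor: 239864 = 2^3*29983^1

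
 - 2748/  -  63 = 916/21 = 43.62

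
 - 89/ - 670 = 89/670 = 0.13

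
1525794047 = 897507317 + 628286730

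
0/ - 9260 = 0/1= - 0.00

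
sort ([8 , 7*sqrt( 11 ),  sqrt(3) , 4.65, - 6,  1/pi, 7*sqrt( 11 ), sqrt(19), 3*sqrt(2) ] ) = [-6, 1/pi,sqrt(3) , 3*sqrt(2),  sqrt(19 ) , 4.65, 8,7*sqrt(11), 7*sqrt( 11)]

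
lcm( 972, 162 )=972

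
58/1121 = 58/1121 = 0.05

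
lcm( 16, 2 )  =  16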